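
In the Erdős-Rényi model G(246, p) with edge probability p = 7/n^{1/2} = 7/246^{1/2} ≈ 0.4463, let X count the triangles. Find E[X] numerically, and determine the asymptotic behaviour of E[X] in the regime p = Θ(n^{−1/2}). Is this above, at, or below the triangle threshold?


Number of potential triangles: C(246, 3) = 2450980.
Each occurs with probability p³ ≈ (0.4463)³ ≈ 8.889789e-02.
By linearity: E[X] = C(246, 3)·p³ ≈ 2450980 · 8.889789e-02 ≈ 217886.9536.
Since α = 1/2 < 1, p = c/n^{1/2} ≫ 1/n is above the triangle threshold p ~ 1/n. Asymptotically E[X] ~ (c³/6)·n^{3(1−α)} = (7³/6)·n^{1.5} → ∞; triangles are abundant w.h.p.

E[X] ≈ 217886.9536; in regime p = Θ(1/n^{1/2}) E[X] diverges (above the triangle threshold p ~ 1/n).


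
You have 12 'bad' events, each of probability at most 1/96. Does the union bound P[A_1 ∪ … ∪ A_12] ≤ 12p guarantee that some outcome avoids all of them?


Union bound: P[∪_{i=1}^{12} A_i] ≤ Σ_i P[A_i] ≤ 12·p = 12·(1/96) = 1/8.
Numerically: 1/8 ≈ 0.1250000.
Is 1/8 < 1? YES.
Since P[∪ A_i] ≤ 1/8 < 1, the complement has P[∩ A_i^c] ≥ 1 − 1/8 = 7/8 > 0, so some outcome avoids every A_i.

12·p = 1/8 ≈ 0.1250000; existence CERTIFIED by the union bound.


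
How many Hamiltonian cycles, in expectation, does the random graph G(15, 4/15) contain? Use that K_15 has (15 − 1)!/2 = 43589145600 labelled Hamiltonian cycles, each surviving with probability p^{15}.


K_15 has (15 − 1)!/2 = 43589145600 labelled Hamiltonian cycles.
For each such Hamiltonian cycle H, let X_H = 1 if all 15 edges of H are present in G. Then P[X_H = 1] = p^{15} = (4/15)^{15} = 1073741824/437893890380859375.
Summing the indicators: E[X] = Σ_H E[X_H] = 43589145600 · p^{15} = 43589145600 · 1073741824/437893890380859375 = 7704277975826432/72081298828125.
Numerically: E[X] ≈ 106.883.

E[X] = 43589145600 · (4/15)^{15} = 7704277975826432/72081298828125 ≈ 106.883.


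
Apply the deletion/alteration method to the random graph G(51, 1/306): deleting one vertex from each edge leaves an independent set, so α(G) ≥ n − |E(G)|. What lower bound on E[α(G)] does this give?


E[|E(G)|] = C(51, 2)·p = 1275 · (1/306) = 25/6.
E[α(G)] ≥ n − E[|E(G)|] = 51 − 25/6 = 281/6.
Numerically: ≈ 46.833333.
(This is only a lower bound; the true E[α(G)] may be larger.)

E[α(G)] ≥ 281/6 ≈ 46.833333.


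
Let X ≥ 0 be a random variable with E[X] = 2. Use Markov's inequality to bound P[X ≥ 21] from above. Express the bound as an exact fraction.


μ = E[X] = 2, a = 21.
Markov: P[X ≥ 21] ≤ μ/a = (2)/21 = 2/21.
Numerically: ≈ 0.0952.
(Since a = 21 > μ = 2.0000, the bound 2/21 is < 1 and informative.)

P[X ≥ 21] ≤ 2/21 ≈ 0.0952.


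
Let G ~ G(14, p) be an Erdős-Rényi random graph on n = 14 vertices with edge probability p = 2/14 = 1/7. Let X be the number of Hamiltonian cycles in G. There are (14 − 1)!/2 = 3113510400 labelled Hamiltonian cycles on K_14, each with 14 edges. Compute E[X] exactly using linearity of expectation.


K_14 has (14 − 1)!/2 = 3113510400 labelled Hamiltonian cycles.
For each such Hamiltonian cycle H, let X_H = 1 if all 14 edges of H are present in G. Then P[X_H = 1] = p^{14} = (1/7)^{14} = 1/678223072849.
Summing the indicators: E[X] = Σ_H E[X_H] = 3113510400 · p^{14} = 3113510400 · 1/678223072849 = 444787200/96889010407.
Numerically: E[X] ≈ 0.0045907.

E[X] = 3113510400 · (1/7)^{14} = 444787200/96889010407 ≈ 0.0045907.


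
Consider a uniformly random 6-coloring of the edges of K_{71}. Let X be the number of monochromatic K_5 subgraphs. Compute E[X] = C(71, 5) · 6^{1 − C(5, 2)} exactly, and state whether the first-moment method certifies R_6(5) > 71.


E[X] = C(71, 5) · 6^{1 − 10} = 13019909 · 6^{−9} = 13019909/10077696.
As a reduced fraction: E[X] = 13019909/10077696 ≈ 1.292.
Is E[X] < 1? NO.
Since E[X] ≥ 1, the first-moment bound is inconclusive at n = 71; it does NOT by itself certify R_6(5) > 71.

E[X] = 13019909/10077696 ≈ 1.292; E[X] ≥ 1; first-moment method inconclusive here.


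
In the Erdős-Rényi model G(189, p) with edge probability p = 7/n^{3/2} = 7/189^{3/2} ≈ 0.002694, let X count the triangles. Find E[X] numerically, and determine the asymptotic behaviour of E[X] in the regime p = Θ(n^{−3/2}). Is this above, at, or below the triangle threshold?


Number of potential triangles: C(189, 3) = 1107414.
Each occurs with probability p³ ≈ (0.002694)³ ≈ 1.955312e-08.
By linearity: E[X] = C(189, 3)·p³ ≈ 1107414 · 1.955312e-08 ≈ 0.0217.
Since α = 3/2 > 1, p = c/n^{3/2} = o(1/n) is below the triangle threshold p ~ 1/n. Asymptotically E[X] ~ (c³/6)·n^{3(1−α)} = (7³/6)·n^{-1.5} → 0, so by Markov's inequality G has no triangles w.h.p.

E[X] ≈ 0.0217; in regime p = Θ(1/n^{3/2}) E[X] tends to 0 (below the triangle threshold p ~ 1/n).


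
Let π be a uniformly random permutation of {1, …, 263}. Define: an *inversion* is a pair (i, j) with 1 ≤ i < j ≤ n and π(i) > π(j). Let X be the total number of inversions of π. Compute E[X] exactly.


Write X = Σ X_I over the C(263, 2) = 34453 pairs i < j, with X_I the indicator of one inversion.
There are 34453 indicators.
For each fixed pair i < j, the values π(i) and π(j) are two distinct elements of {1, …, 263} in uniformly random order; by symmetry P[π(i) > π(j)] = 1/2.
By linearity: E[X] = 34453 · (1/2) = C(263, 2) · (1/2) = 34453/2 = 34453/2 ≈ 17226.5000.

E[X] = 34453/2 = 17226.5000.


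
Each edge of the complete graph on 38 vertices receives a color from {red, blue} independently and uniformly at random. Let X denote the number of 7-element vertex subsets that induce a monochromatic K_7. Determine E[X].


Let X = Σ_S X_S over the C(38, 7) = 12620256 subsets S of size 7, where X_S = 1 if the K_7 on S is monochromatic.
For a fixed S, the K_7 on S has C(7, 2) = 21 edges. P[all 21 edges red] = (1/2)^21, and likewise for blue, so P[monochromatic] = 2·(1/2)^21 = 2^{1 − 21} = 1/1048576.
By linearity: E[X] = C(38, 7) · 2^{1 − 21} = 12620256 · 1/1048576 = 394383/32768.
Numerically: E[X] ≈ 12.036.

E[X] = C(38,7)·2^(1−C(7,2)) = 394383/32768 ≈ 12.036.


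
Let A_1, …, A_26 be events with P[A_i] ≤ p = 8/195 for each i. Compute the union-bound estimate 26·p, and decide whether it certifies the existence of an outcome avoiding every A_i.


Union bound: P[∪_{i=1}^{26} A_i] ≤ Σ_i P[A_i] ≤ 26·p = 26·(8/195) = 16/15.
Numerically: 16/15 ≈ 1.067.
Is 16/15 < 1? NO.
Since the bound 16/15 is ≥ 1, the union bound is uninformative here; it does NOT by itself certify existence.

26·p = 16/15 ≈ 1.067; existence NOT certified by the union bound.


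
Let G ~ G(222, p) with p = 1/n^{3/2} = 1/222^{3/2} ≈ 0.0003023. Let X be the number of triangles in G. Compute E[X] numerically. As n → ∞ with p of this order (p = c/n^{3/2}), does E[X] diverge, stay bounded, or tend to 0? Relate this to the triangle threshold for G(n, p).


Number of potential triangles: C(222, 3) = 1798940.
Each occurs with probability p³ ≈ (0.0003023)³ ≈ 2.763196e-11.
By linearity: E[X] = C(222, 3)·p³ ≈ 1798940 · 2.763196e-11 ≈ 0.0000.
Since α = 3/2 > 1, p = c/n^{3/2} = o(1/n) is below the triangle threshold p ~ 1/n. Asymptotically E[X] ~ (c³/6)·n^{3(1−α)} = (1³/6)·n^{-1.5} → 0, so by Markov's inequality G has no triangles w.h.p.

E[X] ≈ 0.0000; in regime p = Θ(1/n^{3/2}) E[X] tends to 0 (below the triangle threshold p ~ 1/n).


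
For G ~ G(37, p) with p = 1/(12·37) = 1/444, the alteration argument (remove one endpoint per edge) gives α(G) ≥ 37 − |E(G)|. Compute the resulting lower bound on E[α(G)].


E[|E(G)|] = C(37, 2)·p = 666 · (1/444) = 3/2.
E[α(G)] ≥ n − E[|E(G)|] = 37 − 3/2 = 71/2.
Numerically: ≈ 35.500000.
(This is only a lower bound; the true E[α(G)] may be larger.)

E[α(G)] ≥ 71/2 ≈ 35.500000.


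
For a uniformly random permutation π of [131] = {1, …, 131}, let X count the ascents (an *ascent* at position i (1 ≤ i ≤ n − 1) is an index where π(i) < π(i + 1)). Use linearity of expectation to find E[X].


Write X = Σ X_I over i = 1, …, 130, with X_I the indicator of one ascent.
There are 130 indicators.
For each fixed i, the pair (π(i), π(i+1)) is a uniformly random ordered pair of distinct values from {1, …, 131}; by symmetry P[π(i) < π(i+1)] = 1/2.
By linearity: E[X] = 130 · (1/2) = (131 − 1) · (1/2) = 65 ≈ 65.0000.

E[X] = 65 = 65.0000.


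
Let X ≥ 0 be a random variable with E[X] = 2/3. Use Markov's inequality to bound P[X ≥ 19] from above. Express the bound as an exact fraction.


μ = E[X] = 2/3, a = 19.
Markov: P[X ≥ 19] ≤ μ/a = (2/3)/19 = 2/57.
Numerically: ≈ 0.0351.
(Since a = 19 > μ = 0.6667, the bound 2/57 is < 1 and informative.)

P[X ≥ 19] ≤ 2/57 ≈ 0.0351.


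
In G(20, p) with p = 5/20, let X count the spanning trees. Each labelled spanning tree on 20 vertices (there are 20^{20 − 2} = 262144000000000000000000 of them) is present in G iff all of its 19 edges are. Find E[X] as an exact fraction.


K_20 has 20^{20 − 2} = 262144000000000000000000 labelled spanning trees.
For each such spanning tree H, let X_H = 1 if all 19 edges of H are present in G. Then P[X_H = 1] = p^{19} = (1/4)^{19} = 1/274877906944.
Summing the indicators: E[X] = Σ_H E[X_H] = 262144000000000000000000 · p^{19} = 262144000000000000000000 · 1/274877906944 = 3814697265625/4.
Numerically: E[X] ≈ 9.5367e+11.

E[X] = 262144000000000000000000 · (1/4)^{19} = 3814697265625/4 ≈ 9.5367e+11.


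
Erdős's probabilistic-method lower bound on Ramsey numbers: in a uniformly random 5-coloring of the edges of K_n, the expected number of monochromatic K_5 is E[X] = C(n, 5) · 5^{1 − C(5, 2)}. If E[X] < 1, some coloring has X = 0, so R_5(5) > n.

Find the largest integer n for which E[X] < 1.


We need C(n, 5) · 5^{1 − 10} < 1, i.e. C(n, 5) < 5^{10 − 1} = 1953125.
Check values of n near the boundary:
  n = 47: C(47, 5) = 1533939; 1533939 < 1953125? YES
  n = 48: C(48, 5) = 1712304; 1712304 < 1953125? YES
  n = 49: C(49, 5) = 1906884; 1906884 < 1953125? YES
  n = 50: C(50, 5) = 2118760; 2118760 < 1953125? NO
  n = 51: C(51, 5) = 2349060; 2349060 < 1953125? NO
The largest n with C(n, 5) < 1953125 is n = 49 (where E[X] = 1906884/1953125 ≈ 0.9763246). Hence R_5(5) > 49, i.e. R_5(5) ≥ 50.

Largest n = 49; hence R_5(5) > 49.


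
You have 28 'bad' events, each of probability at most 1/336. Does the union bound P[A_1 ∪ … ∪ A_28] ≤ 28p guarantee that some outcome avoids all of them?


Union bound: P[∪_{i=1}^{28} A_i] ≤ Σ_i P[A_i] ≤ 28·p = 28·(1/336) = 1/12.
Numerically: 1/12 ≈ 0.0833333.
Is 1/12 < 1? YES.
Since P[∪ A_i] ≤ 1/12 < 1, the complement has P[∩ A_i^c] ≥ 1 − 1/12 = 11/12 > 0, so some outcome avoids every A_i.

28·p = 1/12 ≈ 0.0833333; existence CERTIFIED by the union bound.


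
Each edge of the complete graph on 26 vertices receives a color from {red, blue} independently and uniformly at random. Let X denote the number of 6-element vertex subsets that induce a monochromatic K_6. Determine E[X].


Let X = Σ_S X_S over the C(26, 6) = 230230 subsets S of size 6, where X_S = 1 if the K_6 on S is monochromatic.
For a fixed S, the K_6 on S has C(6, 2) = 15 edges. P[all 15 edges red] = (1/2)^15, and likewise for blue, so P[monochromatic] = 2·(1/2)^15 = 2^{1 − 15} = 1/16384.
By linearity: E[X] = C(26, 6) · 2^{1 − 15} = 230230 · 1/16384 = 115115/8192.
Numerically: E[X] ≈ 14.05212.

E[X] = C(26,6)·2^(1−C(6,2)) = 115115/8192 ≈ 14.05212.


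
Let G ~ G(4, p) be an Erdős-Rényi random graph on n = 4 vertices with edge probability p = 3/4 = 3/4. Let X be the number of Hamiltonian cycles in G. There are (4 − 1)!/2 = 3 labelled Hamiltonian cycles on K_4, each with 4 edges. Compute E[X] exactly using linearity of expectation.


K_4 has (4 − 1)!/2 = 3 labelled Hamiltonian cycles.
For each such Hamiltonian cycle H, let X_H = 1 if all 4 edges of H are present in G. Then P[X_H = 1] = p^{4} = (3/4)^{4} = 81/256.
Summing the indicators: E[X] = Σ_H E[X_H] = 3 · p^{4} = 3 · 81/256 = 243/256.
Numerically: E[X] ≈ 0.949.

E[X] = 3 · (3/4)^{4} = 243/256 ≈ 0.949.


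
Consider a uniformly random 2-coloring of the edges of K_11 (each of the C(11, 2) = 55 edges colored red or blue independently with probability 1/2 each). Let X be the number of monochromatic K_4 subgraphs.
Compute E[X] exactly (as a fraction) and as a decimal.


Let X = Σ_S X_S over the C(11, 4) = 330 subsets S of size 4, where X_S = 1 if the K_4 on S is monochromatic.
For a fixed S, the K_4 on S has C(4, 2) = 6 edges. P[all 6 edges red] = (1/2)^6, and likewise for blue, so P[monochromatic] = 2·(1/2)^6 = 2^{1 − 6} = 1/32.
Summing: E[X] = C(11, 4) · 2^{1 − 6} = 330 · 1/32 = 165/16.
Numerically: E[X] ≈ 10.31250.

E[X] = C(11,4)·2^(1−C(4,2)) = 165/16 ≈ 10.31250.


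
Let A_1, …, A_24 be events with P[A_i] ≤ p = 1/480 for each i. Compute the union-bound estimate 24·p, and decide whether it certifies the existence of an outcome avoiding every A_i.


Union bound: P[∪_{i=1}^{24} A_i] ≤ Σ_i P[A_i] ≤ 24·p = 24·(1/480) = 1/20.
Numerically: 1/20 ≈ 0.0500000.
Is 1/20 < 1? YES.
Since P[∪ A_i] ≤ 1/20 < 1, the complement has P[∩ A_i^c] ≥ 1 − 1/20 = 19/20 > 0, so some outcome avoids every A_i.

24·p = 1/20 ≈ 0.0500000; existence CERTIFIED by the union bound.


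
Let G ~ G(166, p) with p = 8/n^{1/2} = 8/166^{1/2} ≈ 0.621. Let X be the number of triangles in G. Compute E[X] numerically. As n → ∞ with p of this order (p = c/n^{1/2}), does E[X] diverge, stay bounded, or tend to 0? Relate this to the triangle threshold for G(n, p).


Number of potential triangles: C(166, 3) = 748660.
Each occurs with probability p³ ≈ (0.621)³ ≈ 2.39391e-01.
By linearity: E[X] = C(166, 3)·p³ ≈ 748660 · 2.39391e-01 ≈ 179222.470.
Since α = 1/2 < 1, p = c/n^{1/2} ≫ 1/n is above the triangle threshold p ~ 1/n. Asymptotically E[X] ~ (c³/6)·n^{3(1−α)} = (8³/6)·n^{1.5} → ∞; triangles are abundant w.h.p.

E[X] ≈ 179222.470; in regime p = Θ(1/n^{1/2}) E[X] diverges (above the triangle threshold p ~ 1/n).


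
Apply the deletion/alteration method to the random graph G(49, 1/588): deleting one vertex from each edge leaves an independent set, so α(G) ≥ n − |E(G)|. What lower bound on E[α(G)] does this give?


E[|E(G)|] = C(49, 2)·p = 1176 · (1/588) = 2.
E[α(G)] ≥ n − E[|E(G)|] = 49 − 2 = 47.
Numerically: ≈ 47.0000.
(This is only a lower bound; the true E[α(G)] may be larger.)

E[α(G)] ≥ 47 ≈ 47.0000.


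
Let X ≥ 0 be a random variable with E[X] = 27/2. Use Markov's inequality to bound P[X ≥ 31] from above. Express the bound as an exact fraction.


μ = E[X] = 27/2, a = 31.
Markov: P[X ≥ 31] ≤ μ/a = (27/2)/31 = 27/62.
Numerically: ≈ 0.435484.
(Since a = 31 > μ = 13.500000, the bound 27/62 is < 1 and informative.)

P[X ≥ 31] ≤ 27/62 ≈ 0.435484.


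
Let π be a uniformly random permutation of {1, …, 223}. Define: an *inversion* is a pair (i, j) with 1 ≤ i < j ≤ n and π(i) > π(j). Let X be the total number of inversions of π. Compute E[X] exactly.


Write X = Σ X_I over the C(223, 2) = 24753 pairs i < j, with X_I the indicator of one inversion.
There are 24753 indicators.
For each fixed pair i < j, the values π(i) and π(j) are two distinct elements of {1, …, 223} in uniformly random order; by symmetry P[π(i) > π(j)] = 1/2.
By linearity: E[X] = 24753 · (1/2) = C(223, 2) · (1/2) = 24753/2 = 24753/2 ≈ 12376.500000.

E[X] = 24753/2 = 12376.500000.


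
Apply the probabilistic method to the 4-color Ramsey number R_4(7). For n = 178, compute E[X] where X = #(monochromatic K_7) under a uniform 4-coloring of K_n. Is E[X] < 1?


E[X] = C(178, 7) · 4^{1 − 21} = 996867063280 · 4^{−20} = 996867063280/1099511627776.
As a reduced fraction: E[X] = 62304191455/68719476736 ≈ 0.9066.
Is E[X] < 1? YES.
Since E[X] < 1, there exists a 4-coloring of K_{178} with no monochromatic K_7; hence R_4(7) > 178.

E[X] = 62304191455/68719476736 ≈ 0.9066; E[X] < 1, so R_4(7) > 178.


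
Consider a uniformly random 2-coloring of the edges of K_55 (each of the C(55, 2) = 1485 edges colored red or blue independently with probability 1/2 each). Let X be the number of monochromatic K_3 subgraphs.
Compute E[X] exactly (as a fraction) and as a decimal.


Let X = Σ_S X_S over the C(55, 3) = 26235 subsets S of size 3, where X_S = 1 if the K_3 on S is monochromatic.
For a fixed S, the K_3 on S has C(3, 2) = 3 edges. P[all 3 edges red] = (1/2)^3, and likewise for blue, so P[monochromatic] = 2·(1/2)^3 = 2^{1 − 3} = 1/4.
Summing: E[X] = C(55, 3) · 2^{1 − 3} = 26235 · 1/4 = 26235/4.
Numerically: E[X] ≈ 6558.7500.

E[X] = C(55,3)·2^(1−C(3,2)) = 26235/4 ≈ 6558.7500.


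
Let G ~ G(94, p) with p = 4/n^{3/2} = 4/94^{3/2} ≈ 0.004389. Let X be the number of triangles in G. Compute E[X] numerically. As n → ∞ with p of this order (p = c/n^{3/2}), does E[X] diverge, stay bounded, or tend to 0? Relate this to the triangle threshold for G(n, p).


Number of potential triangles: C(94, 3) = 134044.
Each occurs with probability p³ ≈ (0.004389)³ ≈ 8.454825e-08.
By linearity: E[X] = C(94, 3)·p³ ≈ 134044 · 8.454825e-08 ≈ 0.0113.
Since α = 3/2 > 1, p = c/n^{3/2} = o(1/n) is below the triangle threshold p ~ 1/n. Asymptotically E[X] ~ (c³/6)·n^{3(1−α)} = (4³/6)·n^{-1.5} → 0, so by Markov's inequality G has no triangles w.h.p.

E[X] ≈ 0.0113; in regime p = Θ(1/n^{3/2}) E[X] tends to 0 (below the triangle threshold p ~ 1/n).


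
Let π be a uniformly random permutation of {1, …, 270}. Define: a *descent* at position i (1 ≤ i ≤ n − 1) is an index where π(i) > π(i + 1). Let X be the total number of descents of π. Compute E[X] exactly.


Write X = Σ X_I over i = 1, …, 269, with X_I the indicator of one descent.
There are 269 indicators.
For each fixed i, the pair (π(i), π(i+1)) is a uniformly random ordered pair of distinct values from {1, …, 270}; by symmetry P[π(i) > π(i+1)] = 1/2.
By linearity: E[X] = 269 · (1/2) = (270 − 1) · (1/2) = 269/2 ≈ 134.5000.

E[X] = 269/2 = 134.5000.


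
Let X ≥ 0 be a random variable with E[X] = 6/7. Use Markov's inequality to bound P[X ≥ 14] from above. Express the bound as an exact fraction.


μ = E[X] = 6/7, a = 14.
Markov: P[X ≥ 14] ≤ μ/a = (6/7)/14 = 3/49.
Numerically: ≈ 0.0612.
(Since a = 14 > μ = 0.8571, the bound 3/49 is < 1 and informative.)

P[X ≥ 14] ≤ 3/49 ≈ 0.0612.


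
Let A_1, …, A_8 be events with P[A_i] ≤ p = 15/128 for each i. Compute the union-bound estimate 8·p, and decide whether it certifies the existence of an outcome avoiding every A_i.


Union bound: P[∪_{i=1}^{8} A_i] ≤ Σ_i P[A_i] ≤ 8·p = 8·(15/128) = 15/16.
Numerically: 15/16 ≈ 0.9375.
Is 15/16 < 1? YES.
Since P[∪ A_i] ≤ 15/16 < 1, the complement has P[∩ A_i^c] ≥ 1 − 15/16 = 1/16 > 0, so some outcome avoids every A_i.

8·p = 15/16 ≈ 0.9375; existence CERTIFIED by the union bound.


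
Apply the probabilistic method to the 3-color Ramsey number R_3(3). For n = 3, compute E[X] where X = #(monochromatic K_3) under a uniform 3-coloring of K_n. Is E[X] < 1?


E[X] = C(3, 3) · 3^{1 − 3} = 1 · 3^{−2} = 1/9.
As a reduced fraction: E[X] = 1/9 ≈ 0.11111.
Is E[X] < 1? YES.
Since E[X] < 1, there exists a 3-coloring of K_{3} with no monochromatic K_3; hence R_3(3) > 3.

E[X] = 1/9 ≈ 0.11111; E[X] < 1, so R_3(3) > 3.


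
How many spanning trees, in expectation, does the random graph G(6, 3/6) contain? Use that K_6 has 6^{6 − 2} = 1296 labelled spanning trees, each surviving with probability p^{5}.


K_6 has 6^{6 − 2} = 1296 labelled spanning trees.
For each such spanning tree H, let X_H = 1 if all 5 edges of H are present in G. Then P[X_H = 1] = p^{5} = (1/2)^{5} = 1/32.
Summing the indicators: E[X] = Σ_H E[X_H] = 1296 · p^{5} = 1296 · 1/32 = 81/2.
Numerically: E[X] ≈ 40.5.

E[X] = 1296 · (1/2)^{5} = 81/2 ≈ 40.5.


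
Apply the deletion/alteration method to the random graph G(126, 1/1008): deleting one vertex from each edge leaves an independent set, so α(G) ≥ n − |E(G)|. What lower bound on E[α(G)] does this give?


E[|E(G)|] = C(126, 2)·p = 7875 · (1/1008) = 125/16.
E[α(G)] ≥ n − E[|E(G)|] = 126 − 125/16 = 1891/16.
Numerically: ≈ 118.1875.
(This is only a lower bound; the true E[α(G)] may be larger.)

E[α(G)] ≥ 1891/16 ≈ 118.1875.


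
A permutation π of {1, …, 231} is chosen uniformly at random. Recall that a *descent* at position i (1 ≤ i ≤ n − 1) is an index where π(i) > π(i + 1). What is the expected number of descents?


Write X = Σ X_I over i = 1, …, 230, with X_I the indicator of one descent.
There are 230 indicators.
For each fixed i, the pair (π(i), π(i+1)) is a uniformly random ordered pair of distinct values from {1, …, 231}; by symmetry P[π(i) > π(i+1)] = 1/2.
By linearity: E[X] = 230 · (1/2) = (231 − 1) · (1/2) = 115 ≈ 115.000000.

E[X] = 115 = 115.000000.


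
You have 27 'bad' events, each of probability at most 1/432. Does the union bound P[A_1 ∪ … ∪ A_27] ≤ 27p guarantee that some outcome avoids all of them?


Union bound: P[∪_{i=1}^{27} A_i] ≤ Σ_i P[A_i] ≤ 27·p = 27·(1/432) = 1/16.
Numerically: 1/16 ≈ 0.06250.
Is 1/16 < 1? YES.
Since P[∪ A_i] ≤ 1/16 < 1, the complement has P[∩ A_i^c] ≥ 1 − 1/16 = 15/16 > 0, so some outcome avoids every A_i.

27·p = 1/16 ≈ 0.06250; existence CERTIFIED by the union bound.


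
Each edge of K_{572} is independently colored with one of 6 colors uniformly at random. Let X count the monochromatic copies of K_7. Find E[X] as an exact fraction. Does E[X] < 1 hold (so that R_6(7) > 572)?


E[X] = C(572, 7) · 6^{1 − 21} = 3831215212271304 · 6^{−20} = 3831215212271304/3656158440062976.
As a reduced fraction: E[X] = 17737107464219/16926659444736 ≈ 1.048.
Is E[X] < 1? NO.
Since E[X] ≥ 1, the first-moment bound is inconclusive at n = 572; it does NOT by itself certify R_6(7) > 572.

E[X] = 17737107464219/16926659444736 ≈ 1.048; E[X] ≥ 1; first-moment method inconclusive here.


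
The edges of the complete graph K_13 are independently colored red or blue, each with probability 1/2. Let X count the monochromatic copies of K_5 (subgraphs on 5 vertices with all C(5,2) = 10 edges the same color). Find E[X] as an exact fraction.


Let X = Σ_S X_S over the C(13, 5) = 1287 subsets S of size 5, where X_S = 1 if the K_5 on S is monochromatic.
For a fixed S, the K_5 on S has C(5, 2) = 10 edges. P[all 10 edges red] = (1/2)^10, and likewise for blue, so P[monochromatic] = 2·(1/2)^10 = 2^{1 − 10} = 1/512.
By linearity of expectation: E[X] = C(13, 5) · 2^{1 − 10} = 1287 · 1/512 = 1287/512.
Numerically: E[X] ≈ 2.514.

E[X] = C(13,5)·2^(1−C(5,2)) = 1287/512 ≈ 2.514.


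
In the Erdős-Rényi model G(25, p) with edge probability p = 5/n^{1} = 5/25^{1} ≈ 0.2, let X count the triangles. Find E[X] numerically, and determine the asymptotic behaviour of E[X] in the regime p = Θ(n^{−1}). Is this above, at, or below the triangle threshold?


Number of potential triangles: C(25, 3) = 2300.
Each occurs with probability p³ ≈ (0.2)³ ≈ 8.0000000e-03.
By linearity: E[X] = C(25, 3)·p³ ≈ 2300 · 8.0000000e-03 ≈ 18.40000.
Here α = 1, so p = 5/n is exactly at the triangle threshold p ~ 1/n. Asymptotically E[X] → c³/6 = 5³/6 = 125/6 ≈ 20.83333, a bounded constant. In this regime the triangle count is asymptotically Poisson(c³/6).

E[X] ≈ 18.40000; in regime p = Θ(1/n^{1}) E[X] stays bounded (at the triangle threshold p ~ 1/n).


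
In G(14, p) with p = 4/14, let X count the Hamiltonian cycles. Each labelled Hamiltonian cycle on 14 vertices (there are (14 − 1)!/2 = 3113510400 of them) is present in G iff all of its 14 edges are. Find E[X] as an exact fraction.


K_14 has (14 − 1)!/2 = 3113510400 labelled Hamiltonian cycles.
For each such Hamiltonian cycle H, let X_H = 1 if all 14 edges of H are present in G. Then P[X_H = 1] = p^{14} = (2/7)^{14} = 16384/678223072849.
Summing the indicators: E[X] = Σ_H E[X_H] = 3113510400 · p^{14} = 3113510400 · 16384/678223072849 = 7287393484800/96889010407.
Numerically: E[X] ≈ 75.2138.

E[X] = 3113510400 · (2/7)^{14} = 7287393484800/96889010407 ≈ 75.2138.


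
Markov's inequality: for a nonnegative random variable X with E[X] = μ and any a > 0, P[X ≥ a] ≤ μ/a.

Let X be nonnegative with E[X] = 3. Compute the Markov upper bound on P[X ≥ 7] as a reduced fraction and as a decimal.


μ = E[X] = 3, a = 7.
Markov: P[X ≥ 7] ≤ μ/a = (3)/7 = 3/7.
Numerically: ≈ 0.429.
(Since a = 7 > μ = 3.000, the bound 3/7 is < 1 and informative.)

P[X ≥ 7] ≤ 3/7 ≈ 0.429.


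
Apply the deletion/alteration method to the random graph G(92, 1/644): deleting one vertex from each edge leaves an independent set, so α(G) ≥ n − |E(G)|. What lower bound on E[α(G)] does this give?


E[|E(G)|] = C(92, 2)·p = 4186 · (1/644) = 13/2.
E[α(G)] ≥ n − E[|E(G)|] = 92 − 13/2 = 171/2.
Numerically: ≈ 85.50000.
(This is only a lower bound; the true E[α(G)] may be larger.)

E[α(G)] ≥ 171/2 ≈ 85.50000.


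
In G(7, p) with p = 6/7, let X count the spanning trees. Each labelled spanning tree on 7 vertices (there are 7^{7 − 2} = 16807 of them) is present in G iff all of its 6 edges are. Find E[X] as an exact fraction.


K_7 has 7^{7 − 2} = 16807 labelled spanning trees.
For each such spanning tree H, let X_H = 1 if all 6 edges of H are present in G. Then P[X_H = 1] = p^{6} = (6/7)^{6} = 46656/117649.
Summing the indicators: E[X] = Σ_H E[X_H] = 16807 · p^{6} = 16807 · 46656/117649 = 46656/7.
Numerically: E[X] ≈ 6665.14.

E[X] = 16807 · (6/7)^{6} = 46656/7 ≈ 6665.14.


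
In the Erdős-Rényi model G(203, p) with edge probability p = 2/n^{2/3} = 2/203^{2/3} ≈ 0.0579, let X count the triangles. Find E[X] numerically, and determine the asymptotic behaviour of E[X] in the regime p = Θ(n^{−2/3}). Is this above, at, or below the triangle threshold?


Number of potential triangles: C(203, 3) = 1373701.
Each occurs with probability p³ ≈ (0.0579)³ ≈ 1.94132e-04.
By linearity: E[X] = C(203, 3)·p³ ≈ 1373701 · 1.94132e-04 ≈ 266.680.
Since α = 2/3 < 1, p = c/n^{2/3} ≫ 1/n is above the triangle threshold p ~ 1/n. Asymptotically E[X] ~ (c³/6)·n^{3(1−α)} = (2³/6)·n^{1} → ∞; triangles are abundant w.h.p.

E[X] ≈ 266.680; in regime p = Θ(1/n^{2/3}) E[X] diverges (above the triangle threshold p ~ 1/n).


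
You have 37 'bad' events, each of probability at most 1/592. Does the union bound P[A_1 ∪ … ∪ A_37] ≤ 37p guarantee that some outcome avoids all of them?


Union bound: P[∪_{i=1}^{37} A_i] ≤ Σ_i P[A_i] ≤ 37·p = 37·(1/592) = 1/16.
Numerically: 1/16 ≈ 0.0625.
Is 1/16 < 1? YES.
Since P[∪ A_i] ≤ 1/16 < 1, the complement has P[∩ A_i^c] ≥ 1 − 1/16 = 15/16 > 0, so some outcome avoids every A_i.

37·p = 1/16 ≈ 0.0625; existence CERTIFIED by the union bound.


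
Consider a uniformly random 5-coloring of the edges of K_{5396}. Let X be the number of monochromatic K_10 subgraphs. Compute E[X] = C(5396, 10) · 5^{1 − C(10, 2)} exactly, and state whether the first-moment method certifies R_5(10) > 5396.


E[X] = C(5396, 10) · 5^{1 − 45} = 5719162629614115244962800316916 · 5^{−44} = 5719162629614115244962800316916/5684341886080801486968994140625.
As a reduced fraction: E[X] = 5719162629614115244962800316916/5684341886080801486968994140625 ≈ 1.00613.
Is E[X] < 1? NO.
Since E[X] ≥ 1, the first-moment bound is inconclusive at n = 5396; it does NOT by itself certify R_5(10) > 5396.

E[X] = 5719162629614115244962800316916/5684341886080801486968994140625 ≈ 1.00613; E[X] ≥ 1; first-moment method inconclusive here.


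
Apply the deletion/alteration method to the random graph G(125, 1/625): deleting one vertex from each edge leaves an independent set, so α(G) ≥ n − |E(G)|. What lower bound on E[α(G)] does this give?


E[|E(G)|] = C(125, 2)·p = 7750 · (1/625) = 62/5.
E[α(G)] ≥ n − E[|E(G)|] = 125 − 62/5 = 563/5.
Numerically: ≈ 112.600000.
(This is only a lower bound; the true E[α(G)] may be larger.)

E[α(G)] ≥ 563/5 ≈ 112.600000.


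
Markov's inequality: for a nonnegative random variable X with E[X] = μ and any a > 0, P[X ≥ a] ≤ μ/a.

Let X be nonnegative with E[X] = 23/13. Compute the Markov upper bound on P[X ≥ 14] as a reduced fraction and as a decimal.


μ = E[X] = 23/13, a = 14.
Markov: P[X ≥ 14] ≤ μ/a = (23/13)/14 = 23/182.
Numerically: ≈ 0.1264.
(Since a = 14 > μ = 1.7692, the bound 23/182 is < 1 and informative.)

P[X ≥ 14] ≤ 23/182 ≈ 0.1264.


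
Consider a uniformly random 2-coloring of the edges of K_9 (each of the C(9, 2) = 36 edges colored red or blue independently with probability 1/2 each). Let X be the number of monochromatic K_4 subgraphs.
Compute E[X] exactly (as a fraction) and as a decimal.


Let X = Σ_S X_S over the C(9, 4) = 126 subsets S of size 4, where X_S = 1 if the K_4 on S is monochromatic.
For a fixed S, the K_4 on S has C(4, 2) = 6 edges. P[all 6 edges red] = (1/2)^6, and likewise for blue, so P[monochromatic] = 2·(1/2)^6 = 2^{1 − 6} = 1/32.
Summing: E[X] = C(9, 4) · 2^{1 − 6} = 126 · 1/32 = 63/16.
Numerically: E[X] ≈ 3.937500.

E[X] = C(9,4)·2^(1−C(4,2)) = 63/16 ≈ 3.937500.


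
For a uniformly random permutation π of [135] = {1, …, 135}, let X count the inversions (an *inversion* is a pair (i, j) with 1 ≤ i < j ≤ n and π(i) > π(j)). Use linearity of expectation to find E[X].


Write X = Σ X_I over the C(135, 2) = 9045 pairs i < j, with X_I the indicator of one inversion.
There are 9045 indicators.
For each fixed pair i < j, the values π(i) and π(j) are two distinct elements of {1, …, 135} in uniformly random order; by symmetry P[π(i) > π(j)] = 1/2.
By linearity: E[X] = 9045 · (1/2) = C(135, 2) · (1/2) = 9045/2 = 9045/2 ≈ 4522.5000.

E[X] = 9045/2 = 4522.5000.


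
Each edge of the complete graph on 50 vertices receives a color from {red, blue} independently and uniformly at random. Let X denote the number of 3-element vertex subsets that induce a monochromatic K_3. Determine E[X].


Let X = Σ_S X_S over the C(50, 3) = 19600 subsets S of size 3, where X_S = 1 if the K_3 on S is monochromatic.
For a fixed S, the K_3 on S has C(3, 2) = 3 edges. P[all 3 edges red] = (1/2)^3, and likewise for blue, so P[monochromatic] = 2·(1/2)^3 = 2^{1 − 3} = 1/4.
Summing: E[X] = C(50, 3) · 2^{1 − 3} = 19600 · 1/4 = 4900.
Numerically: E[X] ≈ 4900.00000.

E[X] = C(50,3)·2^(1−C(3,2)) = 4900 ≈ 4900.00000.


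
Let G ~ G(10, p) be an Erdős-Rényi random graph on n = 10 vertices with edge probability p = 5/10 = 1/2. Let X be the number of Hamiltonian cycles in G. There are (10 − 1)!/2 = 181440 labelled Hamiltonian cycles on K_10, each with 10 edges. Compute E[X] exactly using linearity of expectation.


K_10 has (10 − 1)!/2 = 181440 labelled Hamiltonian cycles.
For each such Hamiltonian cycle H, let X_H = 1 if all 10 edges of H are present in G. Then P[X_H = 1] = p^{10} = (1/2)^{10} = 1/1024.
Summing the indicators: E[X] = Σ_H E[X_H] = 181440 · p^{10} = 181440 · 1/1024 = 2835/16.
Numerically: E[X] ≈ 177.

E[X] = 181440 · (1/2)^{10} = 2835/16 ≈ 177.


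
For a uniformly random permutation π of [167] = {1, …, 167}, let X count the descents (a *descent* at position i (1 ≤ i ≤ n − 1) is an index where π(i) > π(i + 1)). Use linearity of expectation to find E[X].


Write X = Σ X_I over i = 1, …, 166, with X_I the indicator of one descent.
There are 166 indicators.
For each fixed i, the pair (π(i), π(i+1)) is a uniformly random ordered pair of distinct values from {1, …, 167}; by symmetry P[π(i) > π(i+1)] = 1/2.
By linearity: E[X] = 166 · (1/2) = (167 − 1) · (1/2) = 83 ≈ 83.00000.

E[X] = 83 = 83.00000.


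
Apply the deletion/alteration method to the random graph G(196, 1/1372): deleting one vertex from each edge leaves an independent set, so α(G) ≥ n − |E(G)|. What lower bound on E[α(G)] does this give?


E[|E(G)|] = C(196, 2)·p = 19110 · (1/1372) = 195/14.
E[α(G)] ≥ n − E[|E(G)|] = 196 − 195/14 = 2549/14.
Numerically: ≈ 182.071.
(This is only a lower bound; the true E[α(G)] may be larger.)

E[α(G)] ≥ 2549/14 ≈ 182.071.


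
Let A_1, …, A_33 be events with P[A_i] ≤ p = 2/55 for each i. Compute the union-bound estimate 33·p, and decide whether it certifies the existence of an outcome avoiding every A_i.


Union bound: P[∪_{i=1}^{33} A_i] ≤ Σ_i P[A_i] ≤ 33·p = 33·(2/55) = 6/5.
Numerically: 6/5 ≈ 1.20000.
Is 6/5 < 1? NO.
Since the bound 6/5 is ≥ 1, the union bound is uninformative here; it does NOT by itself certify existence.

33·p = 6/5 ≈ 1.20000; existence NOT certified by the union bound.


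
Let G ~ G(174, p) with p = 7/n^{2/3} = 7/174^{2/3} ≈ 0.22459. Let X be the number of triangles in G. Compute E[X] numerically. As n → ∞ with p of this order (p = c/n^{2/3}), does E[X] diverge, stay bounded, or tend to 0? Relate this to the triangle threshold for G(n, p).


Number of potential triangles: C(174, 3) = 862924.
Each occurs with probability p³ ≈ (0.22459)³ ≈ 1.1329106e-02.
By linearity: E[X] = C(174, 3)·p³ ≈ 862924 · 1.1329106e-02 ≈ 9776.15709.
Since α = 2/3 < 1, p = c/n^{2/3} ≫ 1/n is above the triangle threshold p ~ 1/n. Asymptotically E[X] ~ (c³/6)·n^{3(1−α)} = (7³/6)·n^{1} → ∞; triangles are abundant w.h.p.

E[X] ≈ 9776.15709; in regime p = Θ(1/n^{2/3}) E[X] diverges (above the triangle threshold p ~ 1/n).


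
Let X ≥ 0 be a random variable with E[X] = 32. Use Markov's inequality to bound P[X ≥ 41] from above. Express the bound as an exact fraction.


μ = E[X] = 32, a = 41.
Markov: P[X ≥ 41] ≤ μ/a = (32)/41 = 32/41.
Numerically: ≈ 0.7805.
(Since a = 41 > μ = 32.0000, the bound 32/41 is < 1 and informative.)

P[X ≥ 41] ≤ 32/41 ≈ 0.7805.


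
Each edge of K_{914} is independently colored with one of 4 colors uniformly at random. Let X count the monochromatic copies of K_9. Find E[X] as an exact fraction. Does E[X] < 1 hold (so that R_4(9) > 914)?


E[X] = C(914, 9) · 4^{1 − 36} = 1179217089587653905932 · 4^{−35} = 1179217089587653905932/1180591620717411303424.
As a reduced fraction: E[X] = 294804272396913476483/295147905179352825856 ≈ 0.9988357.
Is E[X] < 1? YES.
Since E[X] < 1, there exists a 4-coloring of K_{914} with no monochromatic K_9; hence R_4(9) > 914.

E[X] = 294804272396913476483/295147905179352825856 ≈ 0.9988357; E[X] < 1, so R_4(9) > 914.


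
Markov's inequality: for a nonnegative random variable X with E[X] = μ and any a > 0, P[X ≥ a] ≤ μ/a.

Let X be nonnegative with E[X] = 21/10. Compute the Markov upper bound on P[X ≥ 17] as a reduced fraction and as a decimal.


μ = E[X] = 21/10, a = 17.
Markov: P[X ≥ 17] ≤ μ/a = (21/10)/17 = 21/170.
Numerically: ≈ 0.124.
(Since a = 17 > μ = 2.100, the bound 21/170 is < 1 and informative.)

P[X ≥ 17] ≤ 21/170 ≈ 0.124.


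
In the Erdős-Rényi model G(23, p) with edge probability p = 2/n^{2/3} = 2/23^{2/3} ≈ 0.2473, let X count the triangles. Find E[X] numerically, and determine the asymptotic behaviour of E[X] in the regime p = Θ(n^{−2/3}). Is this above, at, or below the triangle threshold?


Number of potential triangles: C(23, 3) = 1771.
Each occurs with probability p³ ≈ (0.2473)³ ≈ 1.512287e-02.
By linearity: E[X] = C(23, 3)·p³ ≈ 1771 · 1.512287e-02 ≈ 26.7826.
Since α = 2/3 < 1, p = c/n^{2/3} ≫ 1/n is above the triangle threshold p ~ 1/n. Asymptotically E[X] ~ (c³/6)·n^{3(1−α)} = (2³/6)·n^{1} → ∞; triangles are abundant w.h.p.

E[X] ≈ 26.7826; in regime p = Θ(1/n^{2/3}) E[X] diverges (above the triangle threshold p ~ 1/n).


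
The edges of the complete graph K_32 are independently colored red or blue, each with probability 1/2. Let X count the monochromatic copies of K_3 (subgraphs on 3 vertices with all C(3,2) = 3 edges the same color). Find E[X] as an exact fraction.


Let X = Σ_S X_S over the C(32, 3) = 4960 subsets S of size 3, where X_S = 1 if the K_3 on S is monochromatic.
For a fixed S, the K_3 on S has C(3, 2) = 3 edges. P[all 3 edges red] = (1/2)^3, and likewise for blue, so P[monochromatic] = 2·(1/2)^3 = 2^{1 − 3} = 1/4.
By linearity of expectation: E[X] = C(32, 3) · 2^{1 − 3} = 4960 · 1/4 = 1240.
Numerically: E[X] ≈ 1240.0000.

E[X] = C(32,3)·2^(1−C(3,2)) = 1240 ≈ 1240.0000.


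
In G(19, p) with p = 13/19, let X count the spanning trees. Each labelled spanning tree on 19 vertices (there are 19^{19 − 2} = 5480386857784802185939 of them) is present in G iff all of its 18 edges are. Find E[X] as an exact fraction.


K_19 has 19^{19 − 2} = 5480386857784802185939 labelled spanning trees.
For each such spanning tree H, let X_H = 1 if all 18 edges of H are present in G. Then P[X_H = 1] = p^{18} = (13/19)^{18} = 112455406951957393129/104127350297911241532841.
Summing the indicators: E[X] = Σ_H E[X_H] = 5480386857784802185939 · p^{18} = 5480386857784802185939 · 112455406951957393129/104127350297911241532841 = 112455406951957393129/19.
Numerically: E[X] ≈ 5.91871e+18.

E[X] = 5480386857784802185939 · (13/19)^{18} = 112455406951957393129/19 ≈ 5.91871e+18.


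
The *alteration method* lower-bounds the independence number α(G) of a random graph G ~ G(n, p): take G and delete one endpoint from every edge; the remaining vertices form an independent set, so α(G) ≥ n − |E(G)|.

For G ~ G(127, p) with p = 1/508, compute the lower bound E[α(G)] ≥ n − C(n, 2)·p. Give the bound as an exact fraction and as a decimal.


E[|E(G)|] = C(127, 2)·p = 8001 · (1/508) = 63/4.
E[α(G)] ≥ n − E[|E(G)|] = 127 − 63/4 = 445/4.
Numerically: ≈ 111.2500.
(This is only a lower bound; the true E[α(G)] may be larger.)

E[α(G)] ≥ 445/4 ≈ 111.2500.


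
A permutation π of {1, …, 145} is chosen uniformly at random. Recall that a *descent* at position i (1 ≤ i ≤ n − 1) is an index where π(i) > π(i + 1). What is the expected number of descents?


Write X = Σ X_I over i = 1, …, 144, with X_I the indicator of one descent.
There are 144 indicators.
For each fixed i, the pair (π(i), π(i+1)) is a uniformly random ordered pair of distinct values from {1, …, 145}; by symmetry P[π(i) > π(i+1)] = 1/2.
By linearity: E[X] = 144 · (1/2) = (145 − 1) · (1/2) = 72 ≈ 72.000.

E[X] = 72 = 72.000.


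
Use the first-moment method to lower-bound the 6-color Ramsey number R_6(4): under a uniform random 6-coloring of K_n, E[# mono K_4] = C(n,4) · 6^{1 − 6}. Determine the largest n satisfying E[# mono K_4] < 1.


We need C(n, 4) · 6^{1 − 6} < 1, i.e. C(n, 4) < 6^{6 − 1} = 7776.
Check values of n near the boundary:
  n = 18: C(18, 4) = 3060; 3060 < 7776? YES
  n = 19: C(19, 4) = 3876; 3876 < 7776? YES
  n = 20: C(20, 4) = 4845; 4845 < 7776? YES
  n = 21: C(21, 4) = 5985; 5985 < 7776? YES
  n = 22: C(22, 4) = 7315; 7315 < 7776? YES
  n = 23: C(23, 4) = 8855; 8855 < 7776? NO
  n = 24: C(24, 4) = 10626; 10626 < 7776? NO
The largest n with C(n, 4) < 7776 is n = 22 (where E[X] = 7315/7776 ≈ 0.9407). Hence R_6(4) > 22, i.e. R_6(4) ≥ 23.

Largest n = 22; hence R_6(4) > 22.


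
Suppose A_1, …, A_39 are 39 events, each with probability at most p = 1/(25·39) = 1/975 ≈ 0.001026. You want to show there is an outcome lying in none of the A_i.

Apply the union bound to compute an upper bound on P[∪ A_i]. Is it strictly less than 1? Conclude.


Union bound: P[∪_{i=1}^{39} A_i] ≤ Σ_i P[A_i] ≤ 39·p = 39·(1/975) = 1/25.
Numerically: 1/25 ≈ 0.040000.
Is 1/25 < 1? YES.
Since P[∪ A_i] ≤ 1/25 < 1, the complement has P[∩ A_i^c] ≥ 1 − 1/25 = 24/25 > 0, so some outcome avoids every A_i.

39·p = 1/25 ≈ 0.040000; existence CERTIFIED by the union bound.


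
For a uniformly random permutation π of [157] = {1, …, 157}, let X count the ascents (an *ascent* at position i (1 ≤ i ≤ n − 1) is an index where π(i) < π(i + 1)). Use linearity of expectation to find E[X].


Write X = Σ X_I over i = 1, …, 156, with X_I the indicator of one ascent.
There are 156 indicators.
For each fixed i, the pair (π(i), π(i+1)) is a uniformly random ordered pair of distinct values from {1, …, 157}; by symmetry P[π(i) < π(i+1)] = 1/2.
By linearity: E[X] = 156 · (1/2) = (157 − 1) · (1/2) = 78 ≈ 78.00000.

E[X] = 78 = 78.00000.
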